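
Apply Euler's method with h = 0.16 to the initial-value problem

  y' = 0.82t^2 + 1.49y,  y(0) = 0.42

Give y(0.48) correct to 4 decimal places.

0.8153

Euler: y_{n+1} = y_n + h·f(t_n, y_n).
t=0.000000, y=0.420000: f=0.625800 → y ← 0.420000 + 0.16·0.625800 = 0.520128
t=0.160000, y=0.520128: f=0.795983 → y ← 0.520128 + 0.16·0.795983 = 0.647485
t=0.320000, y=0.647485: f=1.048721 → y ← 0.647485 + 0.16·1.048721 = 0.815281
y(0.48) ≈ 0.8153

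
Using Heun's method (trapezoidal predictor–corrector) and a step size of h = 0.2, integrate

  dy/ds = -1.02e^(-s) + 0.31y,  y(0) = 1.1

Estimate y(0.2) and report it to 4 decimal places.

0.9785

Heun: k1 = f(s_n, y_n); k2 = f(s_n + h, y_n + h·k1); y_{n+1} = y_n + (h/2)·(k1 + k2).
s=0.000000, y=1.100000:
  k1 = f(0.000000, 1.100000) = -0.679000
  k2 = f(0.200000, 0.964200) = -0.536203
  y ← 1.100000 + (0.2/2)·(-0.679000 + (-0.536203)) = 0.978480
y(0.2) ≈ 0.9785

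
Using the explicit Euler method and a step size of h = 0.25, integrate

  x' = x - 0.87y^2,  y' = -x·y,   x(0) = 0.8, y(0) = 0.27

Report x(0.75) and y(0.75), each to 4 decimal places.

1.5193, 0.1132

Euler on (x,y): x_{n+1} = x_n + h·x', y_{n+1} = y_n + h·y'.
0.000000: (0.800000, 0.270000); f=(0.736577, -0.216000) → (0.984144, 0.216000)
0.250000: (0.984144, 0.216000); f=(0.943554, -0.212575) → (1.220033, 0.162856)
0.500000: (1.220033, 0.162856); f=(1.196958, -0.198690) → (1.519272, 0.113184)
(x(0.75), y(0.75)) ≈ (1.5193, 0.1132)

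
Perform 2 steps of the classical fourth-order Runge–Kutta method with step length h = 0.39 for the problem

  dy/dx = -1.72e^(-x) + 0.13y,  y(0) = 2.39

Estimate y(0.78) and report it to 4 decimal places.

1.6582

RK4: k1 = f(x_n, y_n); k2 = f(x_n + h/2, y_n + (h/2)·k1); k3 = f(x_n + h/2, y_n + (h/2)·k2); k4 = f(x_n + h, y_n + h·k3); y_{n+1} = y_n + (h/6)·(k1 + 2k2 + 2k3 + k4).
x=0.000000, y=2.390000:
  k1 = f(0.000000, 2.390000) = -1.409300
  k2 = f(0.195000, 2.115187) = -1.140301
  k3 = f(0.195000, 2.167641) = -1.133482
  k4 = f(0.390000, 1.947942) = -0.911305
  y ← 2.390000 + (0.39/6)·(k1 + 2k2 + 2k3 + k4) = 1.943569
x=0.390000, y=1.943569:
  k1 = f(0.390000, 1.943569) = -0.911874
  k2 = f(0.585000, 1.765753) = -0.728674
  k3 = f(0.585000, 1.801477) = -0.724030
  k4 = f(0.780000, 1.661197) = -0.572503
  y ← 1.943569 + (0.39/6)·(k1 + 2k2 + 2k3 + k4) = 1.658233
y(0.78) ≈ 1.6582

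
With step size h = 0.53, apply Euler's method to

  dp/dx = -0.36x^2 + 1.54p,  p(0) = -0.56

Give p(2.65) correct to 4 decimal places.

-13.8282

Euler: p_{n+1} = p_n + h·f(x_n, p_n).
x=0.000000, p=-0.560000: f=-0.862400 → p ← -0.560000 + 0.53·(-0.862400) = -1.017072
x=0.530000, p=-1.017072: f=-1.667415 → p ← -1.017072 + 0.53·(-1.667415) = -1.900802
x=1.060000, p=-1.900802: f=-3.331731 → p ← -1.900802 + 0.53·(-3.331731) = -3.666619
x=1.590000, p=-3.666619: f=-6.556710 → p ← -3.666619 + 0.53·(-6.556710) = -7.141675
x=2.120000, p=-7.141675: f=-12.616164 → p ← -7.141675 + 0.53·(-12.616164) = -13.828242
p(2.65) ≈ -13.8282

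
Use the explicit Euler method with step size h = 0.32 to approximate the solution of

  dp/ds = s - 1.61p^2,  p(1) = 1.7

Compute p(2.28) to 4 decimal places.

Euler: p_{n+1} = p_n + h·f(s_n, p_n).
s=1.000000, p=1.700000: f=-3.652900 → p ← 1.700000 + 0.32·(-3.652900) = 0.531072
s=1.320000, p=0.531072: f=0.865920 → p ← 0.531072 + 0.32·0.865920 = 0.808166
s=1.640000, p=0.808166: f=0.588456 → p ← 0.808166 + 0.32·0.588456 = 0.996472
s=1.960000, p=0.996472: f=0.361339 → p ← 0.996472 + 0.32·0.361339 = 1.112101
p(2.28) ≈ 1.1121

1.1121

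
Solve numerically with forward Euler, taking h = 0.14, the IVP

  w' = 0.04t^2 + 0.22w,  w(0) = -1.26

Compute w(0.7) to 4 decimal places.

-1.4630

Euler: w_{n+1} = w_n + h·f(t_n, w_n).
t=0.000000, w=-1.260000: f=-0.277200 → w ← -1.260000 + 0.14·(-0.277200) = -1.298808
t=0.140000, w=-1.298808: f=-0.284954 → w ← -1.298808 + 0.14·(-0.284954) = -1.338702
t=0.280000, w=-1.338702: f=-0.291378 → w ← -1.338702 + 0.14·(-0.291378) = -1.379494
t=0.420000, w=-1.379494: f=-0.296433 → w ← -1.379494 + 0.14·(-0.296433) = -1.420995
t=0.560000, w=-1.420995: f=-0.300075 → w ← -1.420995 + 0.14·(-0.300075) = -1.463006
w(0.7) ≈ -1.4630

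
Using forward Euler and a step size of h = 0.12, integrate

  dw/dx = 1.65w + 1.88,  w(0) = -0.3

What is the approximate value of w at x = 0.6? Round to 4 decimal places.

0.9319

Euler: w_{n+1} = w_n + h·f(x_n, w_n).
x=0.000000, w=-0.300000: f=1.385000 → w ← -0.300000 + 0.12·1.385000 = -0.133800
x=0.120000, w=-0.133800: f=1.659230 → w ← -0.133800 + 0.12·1.659230 = 0.065308
x=0.240000, w=0.065308: f=1.987758 → w ← 0.065308 + 0.12·1.987758 = 0.303839
x=0.360000, w=0.303839: f=2.381334 → w ← 0.303839 + 0.12·2.381334 = 0.589599
x=0.480000, w=0.589599: f=2.852838 → w ← 0.589599 + 0.12·2.852838 = 0.931939
w(0.6) ≈ 0.9319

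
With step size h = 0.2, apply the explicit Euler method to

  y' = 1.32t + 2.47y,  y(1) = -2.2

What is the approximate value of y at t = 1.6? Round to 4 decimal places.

Euler: y_{n+1} = y_n + h·f(t_n, y_n).
t=1.000000, y=-2.200000: f=-4.114000 → y ← -2.200000 + 0.2·(-4.114000) = -3.022800
t=1.200000, y=-3.022800: f=-5.882316 → y ← -3.022800 + 0.2·(-5.882316) = -4.199263
t=1.400000, y=-4.199263: f=-8.524180 → y ← -4.199263 + 0.2·(-8.524180) = -5.904099
y(1.6) ≈ -5.9041

-5.9041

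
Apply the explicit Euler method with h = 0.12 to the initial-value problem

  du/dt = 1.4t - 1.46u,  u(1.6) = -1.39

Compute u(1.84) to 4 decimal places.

Euler: u_{n+1} = u_n + h·f(t_n, u_n).
t=1.600000, u=-1.390000: f=4.269400 → u ← -1.390000 + 0.12·4.269400 = -0.877672
t=1.720000, u=-0.877672: f=3.689401 → u ← -0.877672 + 0.12·3.689401 = -0.434944
u(1.84) ≈ -0.4349

-0.4349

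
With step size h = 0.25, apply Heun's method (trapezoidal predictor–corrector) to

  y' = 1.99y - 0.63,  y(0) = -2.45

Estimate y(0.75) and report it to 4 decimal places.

Heun: k1 = f(x_n, y_n); k2 = f(x_n + h, y_n + h·k1); y_{n+1} = y_n + (h/2)·(k1 + k2).
x=0.000000, y=-2.450000:
  k1 = f(0.000000, -2.450000) = -5.505500
  k2 = f(0.250000, -3.826375) = -8.244486
  y ← -2.450000 + (0.25/2)·(-5.505500 + (-8.244486)) = -4.168748
x=0.250000, y=-4.168748:
  k1 = f(0.250000, -4.168748) = -8.925809
  k2 = f(0.500000, -6.400201) = -13.366399
  y ← -4.168748 + (0.25/2)·(-8.925809 + (-13.366399)) = -6.955274
x=0.500000, y=-6.955274:
  k1 = f(0.500000, -6.955274) = -14.470996
  k2 = f(0.750000, -10.573023) = -21.670316
  y ← -6.955274 + (0.25/2)·(-14.470996 + (-21.670316)) = -11.472938
y(0.75) ≈ -11.4729

-11.4729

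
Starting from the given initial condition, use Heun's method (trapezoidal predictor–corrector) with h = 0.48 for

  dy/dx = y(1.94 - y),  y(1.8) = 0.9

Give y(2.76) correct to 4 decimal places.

1.6074

Heun: k1 = f(x_n, y_n); k2 = f(x_n + h, y_n + h·k1); y_{n+1} = y_n + (h/2)·(k1 + k2).
x=1.800000, y=0.900000:
  k1 = f(1.800000, 0.900000) = 0.936000
  k2 = f(2.280000, 1.349280) = 0.797047
  y ← 0.900000 + (0.48/2)·(0.936000 + 0.797047) = 1.315931
x=2.280000, y=1.315931:
  k1 = f(2.280000, 1.315931) = 0.821232
  k2 = f(2.760000, 1.710122) = 0.393119
  y ← 1.315931 + (0.48/2)·(0.821232 + 0.393119) = 1.607375
y(2.76) ≈ 1.6074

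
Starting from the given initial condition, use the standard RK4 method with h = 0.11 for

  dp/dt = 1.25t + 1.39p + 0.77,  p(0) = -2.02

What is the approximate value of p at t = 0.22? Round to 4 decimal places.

RK4: k1 = f(t_n, p_n); k2 = f(t_n + h/2, p_n + (h/2)·k1); k3 = f(t_n + h/2, p_n + (h/2)·k2); k4 = f(t_n + h, p_n + h·k3); p_{n+1} = p_n + (h/6)·(k1 + 2k2 + 2k3 + k4).
t=0.000000, p=-2.020000:
  k1 = f(0.000000, -2.020000) = -2.037800
  k2 = f(0.055000, -2.132079) = -2.124840
  k3 = f(0.055000, -2.136866) = -2.131494
  k4 = f(0.110000, -2.254464) = -2.226205
  p ← -2.020000 + (0.11/6)·(k1 + 2k2 + 2k3 + k4) = -2.254239
t=0.110000, p=-2.254239:
  k1 = f(0.110000, -2.254239) = -2.225892
  k2 = f(0.165000, -2.376663) = -2.327312
  k3 = f(0.165000, -2.382241) = -2.335065
  k4 = f(0.220000, -2.511096) = -2.445424
  p ← -2.254239 + (0.11/6)·(k1 + 2k2 + 2k3 + k4) = -2.510834
p(0.22) ≈ -2.5108

-2.5108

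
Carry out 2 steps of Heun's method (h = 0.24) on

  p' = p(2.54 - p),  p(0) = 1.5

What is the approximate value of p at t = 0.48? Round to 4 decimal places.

2.0932

Heun: k1 = f(t_n, p_n); k2 = f(t_n + h, p_n + h·k1); p_{n+1} = p_n + (h/2)·(k1 + k2).
t=0.000000, p=1.500000:
  k1 = f(0.000000, 1.500000) = 1.560000
  k2 = f(0.240000, 1.874400) = 1.247601
  p ← 1.500000 + (0.24/2)·(1.560000 + 1.247601) = 1.836912
t=0.240000, p=1.836912:
  k1 = f(0.240000, 1.836912) = 1.291511
  k2 = f(0.480000, 2.146875) = 0.843991
  p ← 1.836912 + (0.24/2)·(1.291511 + 0.843991) = 2.093172
p(0.48) ≈ 2.0932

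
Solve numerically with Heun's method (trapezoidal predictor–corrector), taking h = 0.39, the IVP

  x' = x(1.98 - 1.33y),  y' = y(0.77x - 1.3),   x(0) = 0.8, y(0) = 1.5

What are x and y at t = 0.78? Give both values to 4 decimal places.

1.1193, 0.9262

Heun on (x,y): k1 = f(t_n, state_n); k2 = f(t_n + h, state_n + h·k1); state_{n+1} = state_n + (h/2)·(k1 + k2).
0.000000: (0.800000, 1.500000)
  k1 = (-0.012000, -1.026000)
  predictor → (0.795320, 1.099860)
  k2 = (0.411329, -0.756268)
  → (0.877869, 1.152458)
0.390000: (0.877869, 1.152458)
  k1 = (0.392610, -0.719181)
  predictor → (1.030987, 0.871977)
  k2 = (0.845688, -0.441343)
  → (1.119337, 0.926156)
(x(0.78), y(0.78)) ≈ (1.1193, 0.9262)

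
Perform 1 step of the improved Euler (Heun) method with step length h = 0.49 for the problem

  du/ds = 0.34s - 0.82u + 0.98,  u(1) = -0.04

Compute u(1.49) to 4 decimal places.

0.5305

Heun: k1 = f(s_n, u_n); k2 = f(s_n + h, u_n + h·k1); u_{n+1} = u_n + (h/2)·(k1 + k2).
s=1.000000, u=-0.040000:
  k1 = f(1.000000, -0.040000) = 1.352800
  k2 = f(1.490000, 0.622872) = 0.975845
  u ← -0.040000 + (0.49/2)·(1.352800 + 0.975845) = 0.530518
u(1.49) ≈ 0.5305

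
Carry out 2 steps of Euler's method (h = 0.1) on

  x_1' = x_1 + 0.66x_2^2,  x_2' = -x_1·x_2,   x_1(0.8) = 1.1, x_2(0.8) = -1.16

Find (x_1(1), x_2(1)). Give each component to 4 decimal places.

Euler on (x_1,x_2): x_1_{n+1} = x_1_n + h·x_1', x_2_{n+1} = x_2_n + h·x_2'.
0.800000: (1.100000, -1.160000); f=(1.988096, 1.276000) → (1.298810, -1.032400)
0.900000: (1.298810, -1.032400); f=(2.002270, 1.340891) → (1.499037, -0.898311)
(x_1(1), x_2(1)) ≈ (1.4990, -0.8983)

1.4990, -0.8983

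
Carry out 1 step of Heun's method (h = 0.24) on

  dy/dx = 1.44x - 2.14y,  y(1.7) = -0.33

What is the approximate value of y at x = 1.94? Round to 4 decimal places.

Heun: k1 = f(x_n, y_n); k2 = f(x_n + h, y_n + h·k1); y_{n+1} = y_n + (h/2)·(k1 + k2).
x=1.700000, y=-0.330000:
  k1 = f(1.700000, -0.330000) = 3.154200
  k2 = f(1.940000, 0.427008) = 1.879803
  y ← -0.330000 + (0.24/2)·(3.154200 + 1.879803) = 0.274080
y(1.94) ≈ 0.2741

0.2741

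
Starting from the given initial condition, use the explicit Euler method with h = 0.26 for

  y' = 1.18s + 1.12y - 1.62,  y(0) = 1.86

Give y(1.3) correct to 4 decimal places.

Euler: y_{n+1} = y_n + h·f(s_n, y_n).
s=0.000000, y=1.860000: f=0.463200 → y ← 1.860000 + 0.26·0.463200 = 1.980432
s=0.260000, y=1.980432: f=0.904884 → y ← 1.980432 + 0.26·0.904884 = 2.215702
s=0.520000, y=2.215702: f=1.475186 → y ← 2.215702 + 0.26·1.475186 = 2.599250
s=0.780000, y=2.599250: f=2.211560 → y ← 2.599250 + 0.26·2.211560 = 3.174256
s=1.040000, y=3.174256: f=3.162367 → y ← 3.174256 + 0.26·3.162367 = 3.996471
y(1.3) ≈ 3.9965

3.9965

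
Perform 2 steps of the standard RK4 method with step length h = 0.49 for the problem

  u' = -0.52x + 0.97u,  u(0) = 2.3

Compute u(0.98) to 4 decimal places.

RK4: k1 = f(x_n, u_n); k2 = f(x_n + h/2, u_n + (h/2)·k1); k3 = f(x_n + h/2, u_n + (h/2)·k2); k4 = f(x_n + h, u_n + h·k3); u_{n+1} = u_n + (h/6)·(k1 + 2k2 + 2k3 + k4).
x=0.000000, u=2.300000:
  k1 = f(0.000000, 2.300000) = 2.231000
  k2 = f(0.245000, 2.846595) = 2.633797
  k3 = f(0.245000, 2.945280) = 2.729522
  k4 = f(0.490000, 3.637466) = 3.273542
  u ← 2.300000 + (0.49/6)·(k1 + 2k2 + 2k3 + k4) = 3.625546
x=0.490000, u=3.625546:
  k1 = f(0.490000, 3.625546) = 3.261980
  k2 = f(0.735000, 4.424731) = 3.909790
  k3 = f(0.735000, 4.583445) = 4.063741
  k4 = f(0.980000, 5.616780) = 4.938676
  u ← 3.625546 + (0.49/6)·(k1 + 2k2 + 2k3 + k4) = 5.597610
u(0.98) ≈ 5.5976

5.5976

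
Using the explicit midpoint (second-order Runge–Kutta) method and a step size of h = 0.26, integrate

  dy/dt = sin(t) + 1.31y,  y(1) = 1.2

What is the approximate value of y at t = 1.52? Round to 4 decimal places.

3.0262

Midpoint: k1 = f(t_n, y_n); k2 = f(t_n + h/2, y_n + (h/2)·k1); y_{n+1} = y_n + h·k2.
t=1.000000, y=1.200000:
  k1 = f(1.000000, 1.200000) = 2.413471
  k2 = f(1.130000, 1.513751) = 2.887426
  y ← 1.200000 + 0.26·2.887426 = 1.950731
t=1.260000, y=1.950731:
  k1 = f(1.260000, 1.950731) = 3.507548
  k2 = f(1.390000, 2.406712) = 4.136494
  y ← 1.950731 + 0.26·4.136494 = 3.026219
y(1.52) ≈ 3.0262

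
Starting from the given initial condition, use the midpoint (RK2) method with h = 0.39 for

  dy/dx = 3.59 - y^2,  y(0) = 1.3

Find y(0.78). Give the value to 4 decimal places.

1.7409

Midpoint: k1 = f(x_n, y_n); k2 = f(x_n + h/2, y_n + (h/2)·k1); y_{n+1} = y_n + h·k2.
x=0.000000, y=1.300000:
  k1 = f(0.000000, 1.300000) = 1.900000
  k2 = f(0.195000, 1.670500) = 0.799430
  y ← 1.300000 + 0.39·0.799430 = 1.611778
x=0.390000, y=1.611778:
  k1 = f(0.390000, 1.611778) = 0.992173
  k2 = f(0.585000, 1.805251) = 0.331068
  y ← 1.611778 + 0.39·0.331068 = 1.740894
y(0.78) ≈ 1.7409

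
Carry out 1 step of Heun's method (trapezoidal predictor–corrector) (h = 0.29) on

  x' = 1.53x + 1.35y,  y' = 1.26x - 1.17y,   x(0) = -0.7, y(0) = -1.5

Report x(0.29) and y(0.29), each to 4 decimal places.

-1.7475, -1.4538

Heun on (x,y): k1 = f(t_n, state_n); k2 = f(t_n + h, state_n + h·k1); state_{n+1} = state_n + (h/2)·(k1 + k2).
0.000000: (-0.700000, -1.500000)
  k1 = (-3.096000, 0.873000)
  predictor → (-1.597840, -1.246830)
  k2 = (-4.127916, -0.554487)
  → (-1.747468, -1.453816)
(x(0.29), y(0.29)) ≈ (-1.7475, -1.4538)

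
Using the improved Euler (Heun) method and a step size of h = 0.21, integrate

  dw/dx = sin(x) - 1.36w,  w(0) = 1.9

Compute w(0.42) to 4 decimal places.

Heun: k1 = f(x_n, w_n); k2 = f(x_n + h, w_n + h·k1); w_{n+1} = w_n + (h/2)·(k1 + k2).
x=0.000000, w=1.900000:
  k1 = f(0.000000, 1.900000) = -2.584000
  k2 = f(0.210000, 1.357360) = -1.637550
  w ← 1.900000 + (0.21/2)·(-2.584000 + (-1.637550)) = 1.456737
x=0.210000, w=1.456737:
  k1 = f(0.210000, 1.456737) = -1.772703
  k2 = f(0.420000, 1.084470) = -1.067118
  w ← 1.456737 + (0.21/2)·(-1.772703 + (-1.067118)) = 1.158556
w(0.42) ≈ 1.1586

1.1586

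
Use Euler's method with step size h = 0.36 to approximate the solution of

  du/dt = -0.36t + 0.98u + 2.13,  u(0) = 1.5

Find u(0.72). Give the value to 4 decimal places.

Euler: u_{n+1} = u_n + h·f(t_n, u_n).
t=0.000000, u=1.500000: f=3.600000 → u ← 1.500000 + 0.36·3.600000 = 2.796000
t=0.360000, u=2.796000: f=4.740480 → u ← 2.796000 + 0.36·4.740480 = 4.502573
u(0.72) ≈ 4.5026

4.5026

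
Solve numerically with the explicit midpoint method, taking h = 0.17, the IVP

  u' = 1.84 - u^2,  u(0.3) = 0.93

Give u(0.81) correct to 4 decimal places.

Midpoint: k1 = f(x_n, u_n); k2 = f(x_n + h/2, u_n + (h/2)·k1); u_{n+1} = u_n + h·k2.
x=0.300000, u=0.930000:
  k1 = f(0.300000, 0.930000) = 0.975100
  k2 = f(0.385000, 1.012884) = 0.814067
  u ← 0.930000 + 0.17·0.814067 = 1.068391
x=0.470000, u=1.068391:
  k1 = f(0.470000, 1.068391) = 0.698540
  k2 = f(0.555000, 1.127767) = 0.568141
  u ← 1.068391 + 0.17·0.568141 = 1.164975
x=0.640000, u=1.164975:
  k1 = f(0.640000, 1.164975) = 0.482832
  k2 = f(0.725000, 1.206016) = 0.385525
  u ← 1.164975 + 0.17·0.385525 = 1.230515
u(0.81) ≈ 1.2305

1.2305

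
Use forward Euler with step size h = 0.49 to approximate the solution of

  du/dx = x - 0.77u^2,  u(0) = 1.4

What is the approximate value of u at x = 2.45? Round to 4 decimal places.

1.6228

Euler: u_{n+1} = u_n + h·f(x_n, u_n).
x=0.000000, u=1.400000: f=-1.509200 → u ← 1.400000 + 0.49·(-1.509200) = 0.660492
x=0.490000, u=0.660492: f=0.154088 → u ← 0.660492 + 0.49·0.154088 = 0.735995
x=0.980000, u=0.735995: f=0.562900 → u ← 0.735995 + 0.49·0.562900 = 1.011816
x=1.470000, u=1.011816: f=0.681696 → u ← 1.011816 + 0.49·0.681696 = 1.345847
x=1.960000, u=1.345847: f=0.565296 → u ← 1.345847 + 0.49·0.565296 = 1.622842
u(2.45) ≈ 1.6228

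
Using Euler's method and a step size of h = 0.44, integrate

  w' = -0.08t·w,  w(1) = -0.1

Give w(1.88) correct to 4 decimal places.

-0.0916

Euler: w_{n+1} = w_n + h·f(t_n, w_n).
t=1.000000, w=-0.100000: f=0.008000 → w ← -0.100000 + 0.44·0.008000 = -0.096480
t=1.440000, w=-0.096480: f=0.011114 → w ← -0.096480 + 0.44·0.011114 = -0.091590
w(1.88) ≈ -0.0916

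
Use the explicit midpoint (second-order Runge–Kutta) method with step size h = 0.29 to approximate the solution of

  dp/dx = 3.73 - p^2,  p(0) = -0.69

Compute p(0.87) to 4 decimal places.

Midpoint: k1 = f(x_n, p_n); k2 = f(x_n + h/2, p_n + (h/2)·k1); p_{n+1} = p_n + h·k2.
x=0.000000, p=-0.690000:
  k1 = f(0.000000, -0.690000) = 3.253900
  k2 = f(0.145000, -0.218184) = 3.682396
  p ← -0.690000 + 0.29·3.682396 = 0.377895
x=0.290000, p=0.377895:
  k1 = f(0.290000, 0.377895) = 3.587196
  k2 = f(0.435000, 0.898038) = 2.923528
  p ← 0.377895 + 0.29·2.923528 = 1.225718
x=0.580000, p=1.225718:
  k1 = f(0.580000, 1.225718) = 2.227616
  k2 = f(0.725000, 1.548722) = 1.331460
  p ← 1.225718 + 0.29·1.331460 = 1.611841
p(0.87) ≈ 1.6118

1.6118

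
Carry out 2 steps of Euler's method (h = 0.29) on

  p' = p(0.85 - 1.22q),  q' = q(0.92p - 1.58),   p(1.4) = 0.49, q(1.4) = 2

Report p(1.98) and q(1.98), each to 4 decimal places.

Euler on (p,q): p_{n+1} = p_n + h·p', q_{n+1} = q_n + h·q'.
1.400000: (0.490000, 2.000000); f=(-0.779100, -2.258400) → (0.264061, 1.345064)
1.690000: (0.264061, 1.345064); f=(-0.208866, -1.798436) → (0.203490, 0.823517)
(p(1.98), q(1.98)) ≈ (0.2035, 0.8235)

0.2035, 0.8235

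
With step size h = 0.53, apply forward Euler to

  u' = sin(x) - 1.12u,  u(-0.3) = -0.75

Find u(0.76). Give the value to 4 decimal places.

-0.0667

Euler: u_{n+1} = u_n + h·f(x_n, u_n).
x=-0.300000, u=-0.750000: f=0.544480 → u ← -0.750000 + 0.53·0.544480 = -0.461426
x=0.230000, u=-0.461426: f=0.744774 → u ← -0.461426 + 0.53·0.744774 = -0.066695
u(0.76) ≈ -0.0667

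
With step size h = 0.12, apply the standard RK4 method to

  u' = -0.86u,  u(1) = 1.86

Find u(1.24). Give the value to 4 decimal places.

RK4: k1 = f(s_n, u_n); k2 = f(s_n + h/2, u_n + (h/2)·k1); k3 = f(s_n + h/2, u_n + (h/2)·k2); k4 = f(s_n + h, u_n + h·k3); u_{n+1} = u_n + (h/6)·(k1 + 2k2 + 2k3 + k4).
s=1.000000, u=1.860000:
  k1 = f(1.000000, 1.860000) = -1.599600
  k2 = f(1.060000, 1.764024) = -1.517061
  k3 = f(1.060000, 1.768976) = -1.521320
  k4 = f(1.120000, 1.677442) = -1.442600
  u ← 1.860000 + (0.12/6)·(k1 + 2k2 + 2k3 + k4) = 1.677621
s=1.120000, u=1.677621:
  k1 = f(1.120000, 1.677621) = -1.442754
  k2 = f(1.180000, 1.591056) = -1.368308
  k3 = f(1.180000, 1.595522) = -1.372149
  k4 = f(1.240000, 1.512963) = -1.301148
  u ← 1.677621 + (0.12/6)·(k1 + 2k2 + 2k3 + k4) = 1.513124
u(1.24) ≈ 1.5131

1.5131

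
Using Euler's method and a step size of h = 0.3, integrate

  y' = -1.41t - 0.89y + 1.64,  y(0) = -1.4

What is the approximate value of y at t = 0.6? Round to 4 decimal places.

Euler: y_{n+1} = y_n + h·f(t_n, y_n).
t=0.000000, y=-1.400000: f=2.886000 → y ← -1.400000 + 0.3·2.886000 = -0.534200
t=0.300000, y=-0.534200: f=1.692438 → y ← -0.534200 + 0.3·1.692438 = -0.026469
y(0.6) ≈ -0.0265

-0.0265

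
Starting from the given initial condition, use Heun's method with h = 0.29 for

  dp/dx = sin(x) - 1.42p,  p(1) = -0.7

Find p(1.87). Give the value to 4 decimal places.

0.2588

Heun: k1 = f(x_n, p_n); k2 = f(x_n + h, p_n + h·k1); p_{n+1} = p_n + (h/2)·(k1 + k2).
x=1.000000, p=-0.700000:
  k1 = f(1.000000, -0.700000) = 1.835471
  k2 = f(1.290000, -0.167713) = 1.198988
  p ← -0.700000 + (0.29/2)·(1.835471 + 1.198988) = -0.260003
x=1.290000, p=-0.260003:
  k1 = f(1.290000, -0.260003) = 1.330040
  k2 = f(1.580000, 0.125708) = 0.821452
  p ← -0.260003 + (0.29/2)·(1.330040 + 0.821452) = 0.051963
x=1.580000, p=0.051963:
  k1 = f(1.580000, 0.051963) = 0.926170
  k2 = f(1.870000, 0.320552) = 0.500387
  p ← 0.051963 + (0.29/2)·(0.926170 + 0.500387) = 0.258814
p(1.87) ≈ 0.2588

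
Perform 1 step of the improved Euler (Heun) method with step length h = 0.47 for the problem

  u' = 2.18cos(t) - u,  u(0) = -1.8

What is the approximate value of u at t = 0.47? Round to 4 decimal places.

Heun: k1 = f(t_n, u_n); k2 = f(t_n + h, u_n + h·k1); u_{n+1} = u_n + (h/2)·(k1 + k2).
t=0.000000, u=-1.800000:
  k1 = f(0.000000, -1.800000) = 3.980000
  k2 = f(0.470000, 0.070600) = 1.873019
  u ← -1.800000 + (0.47/2)·(3.980000 + 1.873019) = -0.424541
u(0.47) ≈ -0.4245

-0.4245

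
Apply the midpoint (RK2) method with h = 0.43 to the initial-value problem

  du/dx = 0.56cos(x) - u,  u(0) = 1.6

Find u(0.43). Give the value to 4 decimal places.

1.2434

Midpoint: k1 = f(x_n, u_n); k2 = f(x_n + h/2, u_n + (h/2)·k1); u_{n+1} = u_n + h·k2.
x=0.000000, u=1.600000:
  k1 = f(0.000000, 1.600000) = -1.040000
  k2 = f(0.215000, 1.376400) = -0.829293
  u ← 1.600000 + 0.43·(-0.829293) = 1.243404
u(0.43) ≈ 1.2434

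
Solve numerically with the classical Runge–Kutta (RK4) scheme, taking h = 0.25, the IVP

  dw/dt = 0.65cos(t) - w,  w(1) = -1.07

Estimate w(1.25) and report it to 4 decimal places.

-0.7722

RK4: k1 = f(t_n, w_n); k2 = f(t_n + h/2, w_n + (h/2)·k1); k3 = f(t_n + h/2, w_n + (h/2)·k2); k4 = f(t_n + h, w_n + h·k3); w_{n+1} = w_n + (h/6)·(k1 + 2k2 + 2k3 + k4).
t=1.000000, w=-1.070000:
  k1 = f(1.000000, -1.070000) = 1.421196
  k2 = f(1.125000, -0.892350) = 1.172615
  k3 = f(1.125000, -0.923423) = 1.203688
  k4 = f(1.250000, -0.769078) = 0.974038
  w ← -1.070000 + (0.25/6)·(k1 + 2k2 + 2k3 + k4) = -0.772173
w(1.25) ≈ -0.7722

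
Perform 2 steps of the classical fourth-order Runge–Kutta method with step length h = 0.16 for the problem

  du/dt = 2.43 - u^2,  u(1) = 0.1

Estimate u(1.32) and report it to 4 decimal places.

0.7954

RK4: k1 = f(t_n, u_n); k2 = f(t_n + h/2, u_n + (h/2)·k1); k3 = f(t_n + h/2, u_n + (h/2)·k2); k4 = f(t_n + h, u_n + h·k3); u_{n+1} = u_n + (h/6)·(k1 + 2k2 + 2k3 + k4).
t=1.000000, u=0.100000:
  k1 = f(1.000000, 0.100000) = 2.420000
  k2 = f(1.080000, 0.293600) = 2.343799
  k3 = f(1.080000, 0.287504) = 2.347341
  k4 = f(1.160000, 0.475575) = 2.203829
  u ← 0.100000 + (0.16/6)·(k1 + 2k2 + 2k3 + k4) = 0.473496
t=1.160000, u=0.473496:
  k1 = f(1.160000, 0.473496) = 2.205801
  k2 = f(1.240000, 0.649960) = 2.007552
  k3 = f(1.240000, 0.634100) = 2.027917
  k4 = f(1.320000, 0.797963) = 1.793255
  u ← 0.473496 + (0.16/6)·(k1 + 2k2 + 2k3 + k4) = 0.795363
u(1.32) ≈ 0.7954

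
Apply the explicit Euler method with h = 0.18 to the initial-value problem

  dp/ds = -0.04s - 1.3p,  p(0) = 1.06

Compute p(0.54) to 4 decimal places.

0.4728

Euler: p_{n+1} = p_n + h·f(s_n, p_n).
s=0.000000, p=1.060000: f=-1.378000 → p ← 1.060000 + 0.18·(-1.378000) = 0.811960
s=0.180000, p=0.811960: f=-1.062748 → p ← 0.811960 + 0.18·(-1.062748) = 0.620665
s=0.360000, p=0.620665: f=-0.821265 → p ← 0.620665 + 0.18·(-0.821265) = 0.472838
p(0.54) ≈ 0.4728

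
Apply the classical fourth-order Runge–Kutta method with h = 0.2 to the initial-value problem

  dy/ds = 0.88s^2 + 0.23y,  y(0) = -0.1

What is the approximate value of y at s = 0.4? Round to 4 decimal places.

RK4: k1 = f(s_n, y_n); k2 = f(s_n + h/2, y_n + (h/2)·k1); k3 = f(s_n + h/2, y_n + (h/2)·k2); k4 = f(s_n + h, y_n + h·k3); y_{n+1} = y_n + (h/6)·(k1 + 2k2 + 2k3 + k4).
s=0.000000, y=-0.100000:
  k1 = f(0.000000, -0.100000) = -0.023000
  k2 = f(0.100000, -0.102300) = -0.014729
  k3 = f(0.100000, -0.101473) = -0.014539
  k4 = f(0.200000, -0.102908) = 0.011531
  y ← -0.100000 + (0.2/6)·(k1 + 2k2 + 2k3 + k4) = -0.102333
s=0.200000, y=-0.102333:
  k1 = f(0.200000, -0.102333) = 0.011663
  k2 = f(0.300000, -0.101167) = 0.055932
  k3 = f(0.300000, -0.096740) = 0.056950
  k4 = f(0.400000, -0.090944) = 0.119883
  y ← -0.102333 + (0.2/6)·(k1 + 2k2 + 2k3 + k4) = -0.090423
y(0.4) ≈ -0.0904

-0.0904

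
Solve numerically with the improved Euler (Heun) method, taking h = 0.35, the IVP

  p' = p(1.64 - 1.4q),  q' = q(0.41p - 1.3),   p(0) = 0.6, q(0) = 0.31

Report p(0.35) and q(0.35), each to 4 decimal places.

Heun on (p,q): k1 = f(t_n, state_n); k2 = f(t_n + h, state_n + h·k1); state_{n+1} = state_n + (h/2)·(k1 + k2).
0.000000: (0.600000, 0.310000)
  k1 = (0.723600, -0.326740)
  predictor → (0.853260, 0.195641)
  k2 = (1.165641, -0.185891)
  → (0.930617, 0.220290)
(p(0.35), q(0.35)) ≈ (0.9306, 0.2203)

0.9306, 0.2203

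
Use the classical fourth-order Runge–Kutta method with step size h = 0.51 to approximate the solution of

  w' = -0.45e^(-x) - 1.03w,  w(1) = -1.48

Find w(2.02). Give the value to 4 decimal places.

RK4: k1 = f(x_n, w_n); k2 = f(x_n + h/2, w_n + (h/2)·k1); k3 = f(x_n + h/2, w_n + (h/2)·k2); k4 = f(x_n + h, w_n + h·k3); w_{n+1} = w_n + (h/6)·(k1 + 2k2 + 2k3 + k4).
x=1.000000, w=-1.480000:
  k1 = f(1.000000, -1.480000) = 1.358854
  k2 = f(1.255000, -1.133492) = 1.039213
  k3 = f(1.255000, -1.215001) = 1.123167
  k4 = f(1.510000, -0.907185) = 0.834991
  w ← -1.480000 + (0.51/6)·(k1 + 2k2 + 2k3 + k4) = -0.925919
x=1.510000, w=-0.925919:
  k1 = f(1.510000, -0.925919) = 0.854287
  k2 = f(1.765000, -0.708076) = 0.652284
  k3 = f(1.765000, -0.759586) = 0.705340
  k4 = f(2.020000, -0.566195) = 0.523486
  w ← -0.925919 + (0.51/6)·(k1 + 2k2 + 2k3 + k4) = -0.578012
w(2.02) ≈ -0.5780

-0.5780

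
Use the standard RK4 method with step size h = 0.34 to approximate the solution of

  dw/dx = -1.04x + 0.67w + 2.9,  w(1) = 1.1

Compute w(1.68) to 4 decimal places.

3.0554

RK4: k1 = f(x_n, w_n); k2 = f(x_n + h/2, w_n + (h/2)·k1); k3 = f(x_n + h/2, w_n + (h/2)·k2); k4 = f(x_n + h, w_n + h·k3); w_{n+1} = w_n + (h/6)·(k1 + 2k2 + 2k3 + k4).
x=1.000000, w=1.100000:
  k1 = f(1.000000, 1.100000) = 2.597000
  k2 = f(1.170000, 1.541490) = 2.715998
  k3 = f(1.170000, 1.561720) = 2.729552
  k4 = f(1.340000, 2.028048) = 2.865192
  w ← 1.100000 + (0.34/6)·(k1 + 2k2 + 2k3 + k4) = 2.026687
x=1.340000, w=2.026687:
  k1 = f(1.340000, 2.026687) = 2.864280
  k2 = f(1.510000, 2.513614) = 3.013722
  k3 = f(1.510000, 2.539019) = 3.030743
  k4 = f(1.680000, 3.057139) = 3.201083
  w ← 2.026687 + (0.34/6)·(k1 + 2k2 + 2k3 + k4) = 3.055430
w(1.68) ≈ 3.0554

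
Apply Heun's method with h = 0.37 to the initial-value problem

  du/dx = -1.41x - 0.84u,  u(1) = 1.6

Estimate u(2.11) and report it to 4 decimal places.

Heun: k1 = f(x_n, u_n); k2 = f(x_n + h, u_n + h·k1); u_{n+1} = u_n + (h/2)·(k1 + k2).
x=1.000000, u=1.600000:
  k1 = f(1.000000, 1.600000) = -2.754000
  k2 = f(1.370000, 0.581020) = -2.419757
  u ← 1.600000 + (0.37/2)·(-2.754000 + (-2.419757)) = 0.642855
x=1.370000, u=0.642855:
  k1 = f(1.370000, 0.642855) = -2.471698
  k2 = f(1.740000, -0.271673) = -2.225194
  u ← 0.642855 + (0.37/2)·(-2.471698 + (-2.225194)) = -0.226070
x=1.740000, u=-0.226070:
  k1 = f(1.740000, -0.226070) = -2.263501
  k2 = f(2.110000, -1.063566) = -2.081705
  u ← -0.226070 + (0.37/2)·(-2.263501 + (-2.081705)) = -1.029933
u(2.11) ≈ -1.0299

-1.0299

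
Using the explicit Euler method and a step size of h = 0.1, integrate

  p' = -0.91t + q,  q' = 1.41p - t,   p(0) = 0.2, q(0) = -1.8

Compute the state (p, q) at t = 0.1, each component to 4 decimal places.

Euler on (p,q): p_{n+1} = p_n + h·p', q_{n+1} = q_n + h·q'.
0.000000: (0.200000, -1.800000); f=(-1.800000, 0.282000) → (0.020000, -1.771800)
(p(0.1), q(0.1)) ≈ (0.0200, -1.7718)

0.0200, -1.7718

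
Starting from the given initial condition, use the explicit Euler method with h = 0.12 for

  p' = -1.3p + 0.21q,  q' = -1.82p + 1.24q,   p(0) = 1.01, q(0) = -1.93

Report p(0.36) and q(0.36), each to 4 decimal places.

Euler on (p,q): p_{n+1} = p_n + h·p', q_{n+1} = q_n + h·q'.
0.000000: (1.010000, -1.930000); f=(-1.718300, -4.231400) → (0.803804, -2.437768)
0.120000: (0.803804, -2.437768); f=(-1.556876, -4.485756) → (0.616979, -2.976059)
0.240000: (0.616979, -2.976059); f=(-1.427045, -4.813214) → (0.445733, -3.553644)
(p(0.36), q(0.36)) ≈ (0.4457, -3.5536)

0.4457, -3.5536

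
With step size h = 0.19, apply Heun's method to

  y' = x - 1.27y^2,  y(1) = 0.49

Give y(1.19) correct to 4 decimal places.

0.6224

Heun: k1 = f(x_n, y_n); k2 = f(x_n + h, y_n + h·k1); y_{n+1} = y_n + (h/2)·(k1 + k2).
x=1.000000, y=0.490000:
  k1 = f(1.000000, 0.490000) = 0.695073
  k2 = f(1.190000, 0.622064) = 0.698556
  y ← 0.490000 + (0.19/2)·(0.695073 + 0.698556) = 0.622395
y(1.19) ≈ 0.6224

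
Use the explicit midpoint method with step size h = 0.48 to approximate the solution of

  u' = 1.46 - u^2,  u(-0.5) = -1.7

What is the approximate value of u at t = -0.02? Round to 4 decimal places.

-3.0030

Midpoint: k1 = f(t_n, u_n); k2 = f(t_n + h/2, u_n + (h/2)·k1); u_{n+1} = u_n + h·k2.
t=-0.500000, u=-1.700000:
  k1 = f(-0.500000, -1.700000) = -1.430000
  k2 = f(-0.260000, -2.043200) = -2.714666
  u ← -1.700000 + 0.48·(-2.714666) = -3.003040
u(-0.02) ≈ -3.0030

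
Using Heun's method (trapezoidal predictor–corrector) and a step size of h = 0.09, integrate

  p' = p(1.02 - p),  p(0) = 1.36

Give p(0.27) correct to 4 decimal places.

1.2592

Heun: k1 = f(x_n, p_n); k2 = f(x_n + h, p_n + h·k1); p_{n+1} = p_n + (h/2)·(k1 + k2).
x=0.000000, p=1.360000:
  k1 = f(0.000000, 1.360000) = -0.462400
  k2 = f(0.090000, 1.318384) = -0.393385
  p ← 1.360000 + (0.09/2)·(-0.462400 + (-0.393385)) = 1.321490
x=0.090000, p=1.321490:
  k1 = f(0.090000, 1.321490) = -0.398416
  k2 = f(0.180000, 1.285632) = -0.341505
  p ← 1.321490 + (0.09/2)·(-0.398416 + (-0.341505)) = 1.288193
x=0.180000, p=1.288193:
  k1 = f(0.180000, 1.288193) = -0.345485
  k2 = f(0.270000, 1.257100) = -0.298058
  p ← 1.288193 + (0.09/2)·(-0.345485 + (-0.298058)) = 1.259234
p(0.27) ≈ 1.2592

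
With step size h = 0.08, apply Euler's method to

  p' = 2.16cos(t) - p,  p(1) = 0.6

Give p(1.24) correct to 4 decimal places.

0.6902

Euler: p_{n+1} = p_n + h·f(t_n, p_n).
t=1.000000, p=0.600000: f=0.567053 → p ← 0.600000 + 0.08·0.567053 = 0.645364
t=1.080000, p=0.645364: f=0.372705 → p ← 0.645364 + 0.08·0.372705 = 0.675181
t=1.160000, p=0.675181: f=0.187393 → p ← 0.675181 + 0.08·0.187393 = 0.690172
p(1.24) ≈ 0.6902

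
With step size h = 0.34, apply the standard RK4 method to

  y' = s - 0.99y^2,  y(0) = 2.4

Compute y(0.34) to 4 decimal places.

RK4: k1 = f(s_n, y_n); k2 = f(s_n + h/2, y_n + (h/2)·k1); k3 = f(s_n + h/2, y_n + (h/2)·k2); k4 = f(s_n + h, y_n + h·k3); y_{n+1} = y_n + (h/6)·(k1 + 2k2 + 2k3 + k4).
s=0.000000, y=2.400000:
  k1 = f(0.000000, 2.400000) = -5.702400
  k2 = f(0.170000, 1.430592) = -1.856128
  k3 = f(0.170000, 2.084458) = -4.131517
  k4 = f(0.340000, 0.995284) = -0.640685
  y ← 2.400000 + (0.34/6)·(k1 + 2k2 + 2k3 + k4) = 1.361959
y(0.34) ≈ 1.3620

1.3620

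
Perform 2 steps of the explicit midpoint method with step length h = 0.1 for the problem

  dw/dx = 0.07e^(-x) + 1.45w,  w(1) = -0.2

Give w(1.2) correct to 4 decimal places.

Midpoint: k1 = f(x_n, w_n); k2 = f(x_n + h/2, w_n + (h/2)·k1); w_{n+1} = w_n + h·k2.
x=1.000000, w=-0.200000:
  k1 = f(1.000000, -0.200000) = -0.264248
  k2 = f(1.050000, -0.213212) = -0.284662
  w ← -0.200000 + 0.1·(-0.284662) = -0.228466
x=1.100000, w=-0.228466:
  k1 = f(1.100000, -0.228466) = -0.307975
  k2 = f(1.150000, -0.243865) = -0.331440
  w ← -0.228466 + 0.1·(-0.331440) = -0.261610
w(1.2) ≈ -0.2616

-0.2616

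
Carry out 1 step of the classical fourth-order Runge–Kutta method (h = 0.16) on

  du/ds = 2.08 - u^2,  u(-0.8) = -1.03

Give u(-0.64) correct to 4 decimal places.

-0.8388

RK4: k1 = f(s_n, u_n); k2 = f(s_n + h/2, u_n + (h/2)·k1); k3 = f(s_n + h/2, u_n + (h/2)·k2); k4 = f(s_n + h, u_n + h·k3); u_{n+1} = u_n + (h/6)·(k1 + 2k2 + 2k3 + k4).
s=-0.800000, u=-1.030000:
  k1 = f(-0.800000, -1.030000) = 1.019100
  k2 = f(-0.720000, -0.948472) = 1.180401
  k3 = f(-0.720000, -0.935568) = 1.204713
  k4 = f(-0.640000, -0.837246) = 1.379019
  u ← -1.030000 + (0.16/6)·(k1 + 2k2 + 2k3 + k4) = -0.838844
u(-0.64) ≈ -0.8388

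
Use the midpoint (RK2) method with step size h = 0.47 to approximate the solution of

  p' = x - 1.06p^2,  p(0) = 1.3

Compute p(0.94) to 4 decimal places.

Midpoint: k1 = f(x_n, p_n); k2 = f(x_n + h/2, p_n + (h/2)·k1); p_{n+1} = p_n + h·k2.
x=0.000000, p=1.300000:
  k1 = f(0.000000, 1.300000) = -1.791400
  k2 = f(0.235000, 0.879021) = -0.584039
  p ← 1.300000 + 0.47·(-0.584039) = 1.025502
x=0.470000, p=1.025502:
  k1 = f(0.470000, 1.025502) = -0.644753
  k2 = f(0.705000, 0.873985) = -0.104680
  p ← 1.025502 + 0.47·(-0.104680) = 0.976302
p(0.94) ≈ 0.9763

0.9763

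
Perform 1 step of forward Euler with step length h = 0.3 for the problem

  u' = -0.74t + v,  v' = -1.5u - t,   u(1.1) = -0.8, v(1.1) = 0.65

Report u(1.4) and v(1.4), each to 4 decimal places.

Euler on (u,v): u_{n+1} = u_n + h·u', v_{n+1} = v_n + h·v'.
1.100000: (-0.800000, 0.650000); f=(-0.164000, 0.100000) → (-0.849200, 0.680000)
(u(1.4), v(1.4)) ≈ (-0.8492, 0.6800)

-0.8492, 0.6800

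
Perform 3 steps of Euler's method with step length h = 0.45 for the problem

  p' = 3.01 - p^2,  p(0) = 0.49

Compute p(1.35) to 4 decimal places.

1.7354

Euler: p_{n+1} = p_n + h·f(s_n, p_n).
s=0.000000, p=0.490000: f=2.769900 → p ← 0.490000 + 0.45·2.769900 = 1.736455
s=0.450000, p=1.736455: f=-0.005276 → p ← 1.736455 + 0.45·(-0.005276) = 1.734081
s=0.900000, p=1.734081: f=0.002964 → p ← 1.734081 + 0.45·0.002964 = 1.735414
p(1.35) ≈ 1.7354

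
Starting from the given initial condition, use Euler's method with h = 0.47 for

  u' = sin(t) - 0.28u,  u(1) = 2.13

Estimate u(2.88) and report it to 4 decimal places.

Euler: u_{n+1} = u_n + h·f(t_n, u_n).
t=1.000000, u=2.130000: f=0.245071 → u ← 2.130000 + 0.47·0.245071 = 2.245183
t=1.470000, u=2.245183: f=0.366273 → u ← 2.245183 + 0.47·0.366273 = 2.417332
t=1.940000, u=2.417332: f=0.255762 → u ← 2.417332 + 0.47·0.255762 = 2.537540
t=2.410000, u=2.537540: f=-0.042456 → u ← 2.537540 + 0.47·(-0.042456) = 2.517586
u(2.88) ≈ 2.5176

2.5176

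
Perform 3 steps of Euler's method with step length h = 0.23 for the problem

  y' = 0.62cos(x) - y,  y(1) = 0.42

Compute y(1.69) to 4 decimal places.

0.2899

Euler: y_{n+1} = y_n + h·f(x_n, y_n).
x=1.000000, y=0.420000: f=-0.085013 → y ← 0.420000 + 0.23·(-0.085013) = 0.400447
x=1.230000, y=0.400447: f=-0.193220 → y ← 0.400447 + 0.23·(-0.193220) = 0.356007
x=1.460000, y=0.356007: f=-0.287453 → y ← 0.356007 + 0.23·(-0.287453) = 0.289892
y(1.69) ≈ 0.2899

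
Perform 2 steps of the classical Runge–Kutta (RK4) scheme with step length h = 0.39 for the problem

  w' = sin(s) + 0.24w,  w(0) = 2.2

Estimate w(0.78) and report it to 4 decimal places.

RK4: k1 = f(s_n, w_n); k2 = f(s_n + h/2, w_n + (h/2)·k1); k3 = f(s_n + h/2, w_n + (h/2)·k2); k4 = f(s_n + h, w_n + h·k3); w_{n+1} = w_n + (h/6)·(k1 + 2k2 + 2k3 + k4).
s=0.000000, w=2.200000:
  k1 = f(0.000000, 2.200000) = 0.528000
  k2 = f(0.195000, 2.302960) = 0.746477
  k3 = f(0.195000, 2.345563) = 0.756702
  k4 = f(0.390000, 2.495114) = 0.979016
  w ← 2.200000 + (0.39/6)·(k1 + 2k2 + 2k3 + k4) = 2.493369
s=0.390000, w=2.493369:
  k1 = f(0.390000, 2.493369) = 0.978597
  k2 = f(0.585000, 2.684196) = 1.196406
  k3 = f(0.585000, 2.726668) = 1.206600
  k4 = f(0.780000, 2.963943) = 1.414626
  w ← 2.493369 + (0.39/6)·(k1 + 2k2 + 2k3 + k4) = 2.961320
w(0.78) ≈ 2.9613

2.9613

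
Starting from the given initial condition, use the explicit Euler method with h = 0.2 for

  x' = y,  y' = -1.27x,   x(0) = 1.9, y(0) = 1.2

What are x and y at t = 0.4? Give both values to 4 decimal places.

2.2835, 0.1738

Euler on (x,y): x_{n+1} = x_n + h·x', y_{n+1} = y_n + h·y'.
0.000000: (1.900000, 1.200000); f=(1.200000, -2.413000) → (2.140000, 0.717400)
0.200000: (2.140000, 0.717400); f=(0.717400, -2.717800) → (2.283480, 0.173840)
(x(0.4), y(0.4)) ≈ (2.2835, 0.1738)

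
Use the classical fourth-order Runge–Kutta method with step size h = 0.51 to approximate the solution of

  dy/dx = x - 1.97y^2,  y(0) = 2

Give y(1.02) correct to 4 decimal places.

RK4: k1 = f(x_n, y_n); k2 = f(x_n + h/2, y_n + (h/2)·k1); k3 = f(x_n + h/2, y_n + (h/2)·k2); k4 = f(x_n + h, y_n + h·k3); y_{n+1} = y_n + (h/6)·(k1 + 2k2 + 2k3 + k4).
x=0.000000, y=2.000000:
  k1 = f(0.000000, 2.000000) = -7.880000
  k2 = f(0.255000, -0.009400) = 0.254826
  k3 = f(0.255000, 2.064981) = -8.145366
  k4 = f(0.510000, -2.154136) = -8.631398
  y ← 2.000000 + (0.51/6)·(k1 + 2k2 + 2k3 + k4) = -0.744861
x=0.510000, y=-0.744861:
  k1 = f(0.510000, -0.744861) = -0.582990
  k2 = f(0.765000, -0.893523) = -0.807815
  k3 = f(0.765000, -0.950853) = -1.016121
  k4 = f(1.020000, -1.263082) = -2.122893
  y ← -0.744861 + (0.51/6)·(k1 + 2k2 + 2k3 + k4) = -1.284930
y(1.02) ≈ -1.2849

-1.2849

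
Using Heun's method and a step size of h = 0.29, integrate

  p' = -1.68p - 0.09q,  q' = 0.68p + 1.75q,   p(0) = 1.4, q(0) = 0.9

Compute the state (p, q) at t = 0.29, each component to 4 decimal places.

0.8567, 1.7492

Heun on (p,q): k1 = f(t_n, state_n); k2 = f(t_n + h, state_n + h·k1); state_{n+1} = state_n + (h/2)·(k1 + k2).
0.000000: (1.400000, 0.900000)
  k1 = (-2.433000, 2.527000)
  predictor → (0.694430, 1.632830)
  k2 = (-1.313597, 3.329665)
  → (0.856743, 1.749216)
(p(0.29), q(0.29)) ≈ (0.8567, 1.7492)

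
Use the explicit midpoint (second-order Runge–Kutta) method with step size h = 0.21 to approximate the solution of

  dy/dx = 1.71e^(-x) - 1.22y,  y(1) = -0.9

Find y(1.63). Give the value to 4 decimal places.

-0.2288

Midpoint: k1 = f(x_n, y_n); k2 = f(x_n + h/2, y_n + (h/2)·k1); y_{n+1} = y_n + h·k2.
x=1.000000, y=-0.900000:
  k1 = f(1.000000, -0.900000) = 1.727074
  k2 = f(1.105000, -0.718657) = 1.443132
  y ← -0.900000 + 0.21·1.443132 = -0.596942
x=1.210000, y=-0.596942:
  k1 = f(1.210000, -0.596942) = 1.238187
  k2 = f(1.315000, -0.466933) = 1.028749
  y ← -0.596942 + 0.21·1.028749 = -0.380905
x=1.420000, y=-0.380905:
  k1 = f(1.420000, -0.380905) = 0.878035
  k2 = f(1.525000, -0.288711) = 0.724360
  y ← -0.380905 + 0.21·0.724360 = -0.228789
y(1.63) ≈ -0.2288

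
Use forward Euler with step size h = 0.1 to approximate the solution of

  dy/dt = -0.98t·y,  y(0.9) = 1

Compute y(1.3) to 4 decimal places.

Euler: y_{n+1} = y_n + h·f(t_n, y_n).
t=0.900000, y=1.000000: f=-0.882000 → y ← 1.000000 + 0.1·(-0.882000) = 0.911800
t=1.000000, y=0.911800: f=-0.893564 → y ← 0.911800 + 0.1·(-0.893564) = 0.822444
t=1.100000, y=0.822444: f=-0.886594 → y ← 0.822444 + 0.1·(-0.886594) = 0.733784
t=1.200000, y=0.733784: f=-0.862930 → y ← 0.733784 + 0.1·(-0.862930) = 0.647491
y(1.3) ≈ 0.6475

0.6475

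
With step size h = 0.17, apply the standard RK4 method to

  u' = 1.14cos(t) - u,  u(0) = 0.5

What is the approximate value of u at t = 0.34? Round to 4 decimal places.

0.6776

RK4: k1 = f(t_n, u_n); k2 = f(t_n + h/2, u_n + (h/2)·k1); k3 = f(t_n + h/2, u_n + (h/2)·k2); k4 = f(t_n + h, u_n + h·k3); u_{n+1} = u_n + (h/6)·(k1 + 2k2 + 2k3 + k4).
t=0.000000, u=0.500000:
  k1 = f(0.000000, 0.500000) = 0.640000
  k2 = f(0.085000, 0.554400) = 0.581484
  k3 = f(0.085000, 0.549426) = 0.586458
  k4 = f(0.170000, 0.599698) = 0.523869
  u ← 0.500000 + (0.17/6)·(k1 + 2k2 + 2k3 + k4) = 0.599160
t=0.170000, u=0.599160:
  k1 = f(0.170000, 0.599160) = 0.524407
  k2 = f(0.255000, 0.643734) = 0.459402
  k3 = f(0.255000, 0.638209) = 0.464927
  k4 = f(0.340000, 0.678197) = 0.396543
  u ← 0.599160 + (0.17/6)·(k1 + 2k2 + 2k3 + k4) = 0.677632
u(0.34) ≈ 0.6776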